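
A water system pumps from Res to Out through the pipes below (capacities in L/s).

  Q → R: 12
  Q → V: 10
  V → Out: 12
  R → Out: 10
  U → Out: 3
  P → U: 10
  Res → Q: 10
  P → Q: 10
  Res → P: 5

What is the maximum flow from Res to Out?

Augment Res→P→U→Out: bottleneck 3, flow now 3.
Augment Res→Q→R→Out: bottleneck 10, flow now 13.
Augment Res→P→Q→V→Out: bottleneck 2, flow now 15.
No augmenting path remains; maximum flow = 15.
In the residual graph, reachable from Res: {Res}.
Min-cut edges: Res→P (5), Res→Q (10); capacity 5 + 10 = 15.
This cut is saturated, so no flow can exceed 15.

15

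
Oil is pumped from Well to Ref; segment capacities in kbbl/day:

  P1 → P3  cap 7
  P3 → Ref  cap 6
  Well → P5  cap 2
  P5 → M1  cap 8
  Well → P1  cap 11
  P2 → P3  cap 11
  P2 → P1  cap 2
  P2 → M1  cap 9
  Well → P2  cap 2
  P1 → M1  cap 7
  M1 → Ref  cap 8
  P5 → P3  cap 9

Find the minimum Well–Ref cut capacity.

Augment Well→P1→M1→Ref: bottleneck 7, flow now 7.
Augment Well→P1→P3→Ref: bottleneck 4, flow now 11.
Augment Well→P5→M1→Ref: bottleneck 1, flow now 12.
Augment Well→P5→P3→Ref: bottleneck 1, flow now 13.
Augment Well→P2→P3→Ref: bottleneck 1, flow now 14.
No augmenting path remains; maximum flow = 14.
By max-flow min-cut, the minimum cut capacity equals the max flow.
In the residual graph, reachable from Well: {Well, P1, P5, P2, M1, P3}.
Min-cut edges: M1→Ref (8), P3→Ref (6); capacity 8 + 6 = 14.

14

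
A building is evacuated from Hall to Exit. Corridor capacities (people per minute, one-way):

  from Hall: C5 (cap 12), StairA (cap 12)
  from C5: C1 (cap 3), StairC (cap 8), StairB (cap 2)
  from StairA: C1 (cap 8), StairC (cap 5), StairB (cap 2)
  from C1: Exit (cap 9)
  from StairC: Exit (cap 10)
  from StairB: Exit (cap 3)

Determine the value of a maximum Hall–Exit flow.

Augment Hall→C5→C1→Exit: bottleneck 3, flow now 3.
Augment Hall→C5→StairC→Exit: bottleneck 8, flow now 11.
Augment Hall→C5→StairB→Exit: bottleneck 1, flow now 12.
Augment Hall→StairA→C1→Exit: bottleneck 6, flow now 18.
Augment Hall→StairA→StairC→Exit: bottleneck 2, flow now 20.
Augment Hall→StairA→StairB→Exit: bottleneck 2, flow now 22.
No augmenting path remains; maximum flow = 22.
In the residual graph, reachable from Hall: {Hall, C5, StairA, C1, StairC, StairB}.
Min-cut edges: C1→Exit (9), StairC→Exit (10), StairB→Exit (3); capacity 9 + 10 + 3 = 22.
This cut is saturated, so no flow can exceed 22.

22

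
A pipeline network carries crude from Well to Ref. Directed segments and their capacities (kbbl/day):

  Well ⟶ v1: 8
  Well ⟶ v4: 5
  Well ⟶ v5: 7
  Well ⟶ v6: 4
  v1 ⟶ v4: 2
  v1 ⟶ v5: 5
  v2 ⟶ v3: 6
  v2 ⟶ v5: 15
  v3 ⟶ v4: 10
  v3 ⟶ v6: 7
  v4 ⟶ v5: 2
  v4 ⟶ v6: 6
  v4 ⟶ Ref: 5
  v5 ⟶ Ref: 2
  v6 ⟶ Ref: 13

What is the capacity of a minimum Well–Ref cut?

13

Augment Well→v4→Ref: bottleneck 5, flow now 5.
Augment Well→v5→Ref: bottleneck 2, flow now 7.
Augment Well→v6→Ref: bottleneck 4, flow now 11.
Augment Well→v1→v4→v6→Ref: bottleneck 2, flow now 13.
No augmenting path remains; maximum flow = 13.
By max-flow min-cut, the minimum cut capacity equals the max flow.
In the residual graph, reachable from Well: {Well, v1, v5}.
Min-cut edges: Well→v4 (5), Well→v6 (4), v1→v4 (2), v5→Ref (2); capacity 5 + 4 + 2 + 2 = 13.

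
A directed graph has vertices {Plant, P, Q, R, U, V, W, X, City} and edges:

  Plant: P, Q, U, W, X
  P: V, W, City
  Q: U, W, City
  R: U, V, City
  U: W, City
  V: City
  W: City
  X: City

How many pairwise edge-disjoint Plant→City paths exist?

Assign every edge capacity 1; by Menger, the answer equals the max flow.
Path Plant→P→City (+1); total 1.
Path Plant→Q→City (+1); total 2.
Path Plant→U→City (+1); total 3.
Path Plant→W→City (+1); total 4.
Path Plant→X→City (+1); total 5.
No residual Plant→City path; max flow = 5.
Certifying cut of size 5: {Plant→P, Plant→Q, Plant→U, Plant→W, Plant→X}.

5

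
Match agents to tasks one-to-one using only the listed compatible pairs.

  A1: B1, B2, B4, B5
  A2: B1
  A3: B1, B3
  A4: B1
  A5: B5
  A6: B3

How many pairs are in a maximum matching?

4

Unit-capacity flow: source→left, listed edges, right→sink; max matching = max flow.
Augmenting path A1→B1 (+1); matched 1.
Augmenting path A3→B3 (+1); matched 2.
Augmenting path A5→B5 (+1); matched 3.
Augmenting path A2→B1→A1→B2 (+1); matched 4.
No augmenting path remains; maximum matching = 4.
König certificate: {A1, A5, B1, B3} is a vertex cover of size 4 (every listed pair touches it), so no matching can be larger.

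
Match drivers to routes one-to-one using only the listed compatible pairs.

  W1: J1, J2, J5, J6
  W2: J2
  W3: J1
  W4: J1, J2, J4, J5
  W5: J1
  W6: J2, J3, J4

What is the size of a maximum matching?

5

Unit-capacity flow: source→left, listed edges, right→sink; max matching = max flow.
Augmenting path W1→J1 (+1); matched 1.
Augmenting path W2→J2 (+1); matched 2.
Augmenting path W4→J4 (+1); matched 3.
Augmenting path W6→J3 (+1); matched 4.
Augmenting path W3→J1→W1→J5 (+1); matched 5.
No augmenting path remains; maximum matching = 5.
König certificate: {W1, W2, W4, W6, J1} is a vertex cover of size 5 (every listed pair touches it), so no matching can be larger.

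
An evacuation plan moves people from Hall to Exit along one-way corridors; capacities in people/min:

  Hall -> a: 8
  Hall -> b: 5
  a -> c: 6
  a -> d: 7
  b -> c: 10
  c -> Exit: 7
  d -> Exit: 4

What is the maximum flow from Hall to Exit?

11

Augment Hall→a→c→Exit: bottleneck 6, flow now 6.
Augment Hall→a→d→Exit: bottleneck 2, flow now 8.
Augment Hall→b→c→Exit: bottleneck 1, flow now 9.
Augment Hall→b→c→a→d→Exit: bottleneck 2, flow now 11. (uses reverse residual edge)
No augmenting path remains; maximum flow = 11.
In the residual graph, reachable from Hall: {Hall, a, b, c, d}.
Min-cut edges: c→Exit (7), d→Exit (4); capacity 7 + 4 = 11.
This cut is saturated, so no flow can exceed 11.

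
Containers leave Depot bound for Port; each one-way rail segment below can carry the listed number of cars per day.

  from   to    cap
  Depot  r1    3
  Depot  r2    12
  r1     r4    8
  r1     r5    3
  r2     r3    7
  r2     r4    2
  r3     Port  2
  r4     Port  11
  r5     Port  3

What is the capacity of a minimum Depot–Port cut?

7

Augment Depot→r1→r4→Port: bottleneck 3, flow now 3.
Augment Depot→r2→r3→Port: bottleneck 2, flow now 5.
Augment Depot→r2→r4→Port: bottleneck 2, flow now 7.
No augmenting path remains; maximum flow = 7.
By max-flow min-cut, the minimum cut capacity equals the max flow.
In the residual graph, reachable from Depot: {Depot, r2, r3}.
Min-cut edges: Depot→r1 (3), r2→r4 (2), r3→Port (2); capacity 3 + 2 + 2 = 7.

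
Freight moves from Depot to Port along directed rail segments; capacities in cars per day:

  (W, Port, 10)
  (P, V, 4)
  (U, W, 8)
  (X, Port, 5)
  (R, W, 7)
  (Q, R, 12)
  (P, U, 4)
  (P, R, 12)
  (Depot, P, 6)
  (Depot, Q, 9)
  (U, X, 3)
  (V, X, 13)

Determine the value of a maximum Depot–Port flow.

13

Augment Depot→P→R→W→Port: bottleneck 6, flow now 6.
Augment Depot→Q→R→W→Port: bottleneck 1, flow now 7.
Augment Depot→Q→R→P→U→W→Port: bottleneck 3, flow now 10. (uses reverse residual edge)
Augment Depot→Q→R→P→U→X→Port: bottleneck 1, flow now 11. (uses reverse residual edge)
Augment Depot→Q→R→P→V→X→Port: bottleneck 2, flow now 13. (uses reverse residual edge)
No augmenting path remains; maximum flow = 13.
In the residual graph, reachable from Depot: {Depot, Q, R}.
Min-cut edges: Depot→P (6), R→W (7); capacity 6 + 7 = 13.
This cut is saturated, so no flow can exceed 13.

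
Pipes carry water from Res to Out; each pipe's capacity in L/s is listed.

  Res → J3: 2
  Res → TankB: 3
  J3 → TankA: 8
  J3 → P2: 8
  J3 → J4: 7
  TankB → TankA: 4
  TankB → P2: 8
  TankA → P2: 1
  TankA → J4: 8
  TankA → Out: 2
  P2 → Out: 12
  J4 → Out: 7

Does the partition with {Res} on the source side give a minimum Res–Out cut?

Given cut capacity: 2 + 3 = 5.
Augment Res→J3→TankA→Out: bottleneck 2, flow now 2.
Augment Res→TankB→P2→Out: bottleneck 3, flow now 5.
No augmenting path remains; maximum flow = 5.
Cut capacity 5 equals the max flow, so it is a minimum cut.

Yes — it is a minimum cut (capacity 5).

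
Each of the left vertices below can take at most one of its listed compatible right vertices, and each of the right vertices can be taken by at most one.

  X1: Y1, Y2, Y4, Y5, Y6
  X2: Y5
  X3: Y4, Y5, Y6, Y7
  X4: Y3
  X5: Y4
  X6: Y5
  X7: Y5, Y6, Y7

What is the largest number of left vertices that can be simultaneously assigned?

6

Unit-capacity flow: source→left, listed edges, right→sink; max matching = max flow.
Augmenting path X1→Y1 (+1); matched 1.
Augmenting path X2→Y5 (+1); matched 2.
Augmenting path X3→Y4 (+1); matched 3.
Augmenting path X4→Y3 (+1); matched 4.
Augmenting path X7→Y6 (+1); matched 5.
Augmenting path X5→Y4→X3→Y7 (+1); matched 6.
No augmenting path remains; maximum matching = 6.
König certificate: {X1, X3, X4, X5, X7, Y5} is a vertex cover of size 6 (every listed pair touches it), so no matching can be larger.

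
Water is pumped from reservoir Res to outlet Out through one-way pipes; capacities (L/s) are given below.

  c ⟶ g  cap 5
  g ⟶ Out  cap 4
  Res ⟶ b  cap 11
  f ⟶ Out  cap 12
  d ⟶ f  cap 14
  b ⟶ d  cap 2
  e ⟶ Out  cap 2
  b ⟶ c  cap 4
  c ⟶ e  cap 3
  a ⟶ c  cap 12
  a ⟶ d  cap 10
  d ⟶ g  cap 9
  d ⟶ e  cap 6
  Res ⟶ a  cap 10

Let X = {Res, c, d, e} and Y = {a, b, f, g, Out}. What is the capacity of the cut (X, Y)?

Edges leaving {Res, c, d, e}: Res→a (10), Res→b (11), c→g (5), d→f (14), d→g (9), e→Out (2).
Cut capacity = 10 + 11 + 5 + 14 + 9 + 2 = 51.

51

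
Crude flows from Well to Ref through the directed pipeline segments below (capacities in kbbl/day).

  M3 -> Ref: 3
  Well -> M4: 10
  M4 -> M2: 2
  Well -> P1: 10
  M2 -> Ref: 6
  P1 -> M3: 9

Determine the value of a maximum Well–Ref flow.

Augment Well→P1→M3→Ref: bottleneck 3, flow now 3.
Augment Well→M4→M2→Ref: bottleneck 2, flow now 5.
No augmenting path remains; maximum flow = 5.
In the residual graph, reachable from Well: {Well, P1, M4, M3}.
Min-cut edges: M4→M2 (2), M3→Ref (3); capacity 2 + 3 = 5.
This cut is saturated, so no flow can exceed 5.

5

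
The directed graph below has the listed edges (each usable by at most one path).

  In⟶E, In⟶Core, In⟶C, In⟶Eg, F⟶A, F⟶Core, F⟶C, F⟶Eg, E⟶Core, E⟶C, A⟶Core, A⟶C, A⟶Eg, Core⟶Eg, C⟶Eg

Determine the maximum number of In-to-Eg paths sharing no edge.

3

Assign every edge capacity 1; by Menger, the answer equals the max flow.
Path In→Eg (+1); total 1.
Path In→Core→Eg (+1); total 2.
Path In→C→Eg (+1); total 3.
No residual In→Eg path; max flow = 3.
Certifying cut of size 3: {C→Eg, Core→Eg, In→Eg}.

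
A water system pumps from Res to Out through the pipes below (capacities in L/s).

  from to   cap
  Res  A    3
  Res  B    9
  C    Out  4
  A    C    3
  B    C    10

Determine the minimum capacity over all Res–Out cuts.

4

Augment Res→A→C→Out: bottleneck 3, flow now 3.
Augment Res→B→C→Out: bottleneck 1, flow now 4.
No augmenting path remains; maximum flow = 4.
By max-flow min-cut, the minimum cut capacity equals the max flow.
In the residual graph, reachable from Res: {Res, A, B, C}.
Min-cut edges: C→Out (4); capacity 4 = 4.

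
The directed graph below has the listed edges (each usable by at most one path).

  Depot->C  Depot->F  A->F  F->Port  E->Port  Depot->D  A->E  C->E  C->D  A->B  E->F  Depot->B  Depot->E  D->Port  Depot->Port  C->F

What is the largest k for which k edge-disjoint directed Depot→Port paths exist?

4

Assign every edge capacity 1; by Menger, the answer equals the max flow.
Path Depot→Port (+1); total 1.
Path Depot→D→Port (+1); total 2.
Path Depot→E→Port (+1); total 3.
Path Depot→F→Port (+1); total 4.
No residual Depot→Port path; max flow = 4.
Certifying cut of size 4: {D→Port, Depot→Port, E→Port, F→Port}.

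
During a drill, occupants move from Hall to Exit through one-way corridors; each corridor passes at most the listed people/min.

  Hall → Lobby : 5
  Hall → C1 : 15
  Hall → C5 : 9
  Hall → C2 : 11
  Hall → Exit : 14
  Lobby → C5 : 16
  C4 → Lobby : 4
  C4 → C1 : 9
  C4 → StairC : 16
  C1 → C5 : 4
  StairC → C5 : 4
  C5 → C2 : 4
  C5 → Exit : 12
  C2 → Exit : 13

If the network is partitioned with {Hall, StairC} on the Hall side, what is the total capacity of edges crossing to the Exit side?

58

Edges leaving {Hall, StairC}: Hall→Lobby (5), Hall→C1 (15), Hall→C5 (9), Hall→C2 (11), Hall→Exit (14), StairC→C5 (4).
Cut capacity = 5 + 15 + 9 + 11 + 14 + 4 = 58.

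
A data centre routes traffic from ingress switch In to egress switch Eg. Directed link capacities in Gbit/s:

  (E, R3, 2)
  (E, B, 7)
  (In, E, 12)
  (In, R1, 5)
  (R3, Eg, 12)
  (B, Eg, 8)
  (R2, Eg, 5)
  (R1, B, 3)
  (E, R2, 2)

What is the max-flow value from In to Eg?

12

Augment In→R1→B→Eg: bottleneck 3, flow now 3.
Augment In→E→R2→Eg: bottleneck 2, flow now 5.
Augment In→E→B→Eg: bottleneck 5, flow now 10.
Augment In→E→R3→Eg: bottleneck 2, flow now 12.
No augmenting path remains; maximum flow = 12.
In the residual graph, reachable from In: {In, R1, E, B}.
Min-cut edges: E→R2 (2), E→R3 (2), B→Eg (8); capacity 2 + 2 + 8 = 12.
This cut is saturated, so no flow can exceed 12.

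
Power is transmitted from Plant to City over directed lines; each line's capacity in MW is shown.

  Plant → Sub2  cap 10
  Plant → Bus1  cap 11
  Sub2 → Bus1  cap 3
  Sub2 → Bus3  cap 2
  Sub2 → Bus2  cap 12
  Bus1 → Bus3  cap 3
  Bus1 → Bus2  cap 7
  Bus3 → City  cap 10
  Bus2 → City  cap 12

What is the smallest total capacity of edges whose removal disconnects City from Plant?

17

Augment Plant→Sub2→Bus3→City: bottleneck 2, flow now 2.
Augment Plant→Sub2→Bus2→City: bottleneck 8, flow now 10.
Augment Plant→Bus1→Bus3→City: bottleneck 3, flow now 13.
Augment Plant→Bus1→Bus2→City: bottleneck 4, flow now 17.
No augmenting path remains; maximum flow = 17.
By max-flow min-cut, the minimum cut capacity equals the max flow.
In the residual graph, reachable from Plant: {Plant, Sub2, Bus1, Bus2}.
Min-cut edges: Sub2→Bus3 (2), Bus1→Bus3 (3), Bus2→City (12); capacity 2 + 3 + 12 = 17.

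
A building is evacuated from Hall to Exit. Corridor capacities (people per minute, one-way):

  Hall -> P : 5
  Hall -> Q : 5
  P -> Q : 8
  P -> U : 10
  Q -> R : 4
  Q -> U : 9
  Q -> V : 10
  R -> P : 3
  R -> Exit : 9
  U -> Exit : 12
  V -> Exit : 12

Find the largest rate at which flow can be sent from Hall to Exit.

Augment Hall→P→U→Exit: bottleneck 5, flow now 5.
Augment Hall→Q→R→Exit: bottleneck 4, flow now 9.
Augment Hall→Q→U→Exit: bottleneck 1, flow now 10.
No augmenting path remains; maximum flow = 10.
In the residual graph, reachable from Hall: {Hall}.
Min-cut edges: Hall→P (5), Hall→Q (5); capacity 5 + 5 = 10.
This cut is saturated, so no flow can exceed 10.

10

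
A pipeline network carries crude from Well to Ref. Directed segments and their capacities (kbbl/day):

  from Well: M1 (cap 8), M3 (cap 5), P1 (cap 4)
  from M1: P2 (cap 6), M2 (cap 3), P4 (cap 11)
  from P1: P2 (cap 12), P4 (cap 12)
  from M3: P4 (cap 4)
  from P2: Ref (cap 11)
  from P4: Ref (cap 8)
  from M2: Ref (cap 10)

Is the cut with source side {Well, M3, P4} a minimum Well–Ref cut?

No — its capacity is 20, but the minimum cut has capacity 16.

Given cut capacity: 8 + 4 + 8 = 20.
Augment Well→M1→P2→Ref: bottleneck 6, flow now 6.
Augment Well→M1→P4→Ref: bottleneck 2, flow now 8.
Augment Well→P1→P2→Ref: bottleneck 4, flow now 12.
Augment Well→M3→P4→Ref: bottleneck 4, flow now 16.
No augmenting path remains; maximum flow = 16.
In the residual graph, reachable from Well: {Well, M3}.
Min-cut edges: Well→M1 (8), Well→P1 (4), M3→P4 (4); capacity 8 + 4 + 4 = 16.
Cut capacity 20 exceeds the max flow 16, so it is not minimum.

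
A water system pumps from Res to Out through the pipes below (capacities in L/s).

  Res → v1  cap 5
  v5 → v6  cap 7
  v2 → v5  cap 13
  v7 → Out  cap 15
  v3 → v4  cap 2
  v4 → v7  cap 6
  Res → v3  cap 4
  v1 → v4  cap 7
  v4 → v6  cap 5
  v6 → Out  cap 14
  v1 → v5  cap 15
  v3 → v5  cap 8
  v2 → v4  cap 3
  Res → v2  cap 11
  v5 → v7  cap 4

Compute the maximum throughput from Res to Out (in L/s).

Augment Res→v1→v4→v6→Out: bottleneck 5, flow now 5.
Augment Res→v2→v4→v7→Out: bottleneck 3, flow now 8.
Augment Res→v2→v5→v6→Out: bottleneck 7, flow now 15.
Augment Res→v2→v5→v7→Out: bottleneck 1, flow now 16.
Augment Res→v3→v4→v7→Out: bottleneck 2, flow now 18.
Augment Res→v3→v5→v7→Out: bottleneck 2, flow now 20.
No augmenting path remains; maximum flow = 20.
In the residual graph, reachable from Res: {Res}.
Min-cut edges: Res→v1 (5), Res→v2 (11), Res→v3 (4); capacity 5 + 11 + 4 = 20.
This cut is saturated, so no flow can exceed 20.

20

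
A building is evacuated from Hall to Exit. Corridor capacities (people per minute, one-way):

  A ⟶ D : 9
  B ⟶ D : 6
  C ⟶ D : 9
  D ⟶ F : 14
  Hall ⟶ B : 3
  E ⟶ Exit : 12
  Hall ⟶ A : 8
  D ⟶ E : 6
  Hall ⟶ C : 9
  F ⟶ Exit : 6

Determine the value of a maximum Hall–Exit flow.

12

Augment Hall→A→D→E→Exit: bottleneck 6, flow now 6.
Augment Hall→A→D→F→Exit: bottleneck 2, flow now 8.
Augment Hall→B→D→F→Exit: bottleneck 3, flow now 11.
Augment Hall→C→D→F→Exit: bottleneck 1, flow now 12.
No augmenting path remains; maximum flow = 12.
In the residual graph, reachable from Hall: {Hall, A, B, C, D, F}.
Min-cut edges: D→E (6), F→Exit (6); capacity 6 + 6 = 12.
This cut is saturated, so no flow can exceed 12.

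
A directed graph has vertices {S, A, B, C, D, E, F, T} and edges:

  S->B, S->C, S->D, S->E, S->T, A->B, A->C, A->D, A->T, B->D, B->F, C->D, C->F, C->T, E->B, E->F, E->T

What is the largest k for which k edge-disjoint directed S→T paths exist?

Assign every edge capacity 1; by Menger, the answer equals the max flow.
Path S→T (+1); total 1.
Path S→C→T (+1); total 2.
Path S→E→T (+1); total 3.
No residual S→T path; max flow = 3.
Certifying cut of size 3: {S→C, S→E, S→T}.

3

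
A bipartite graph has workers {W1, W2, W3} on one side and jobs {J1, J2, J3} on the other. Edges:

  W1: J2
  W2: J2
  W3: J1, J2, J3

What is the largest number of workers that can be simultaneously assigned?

Unit-capacity flow: source→left, listed edges, right→sink; max matching = max flow.
Augmenting path W1→J2 (+1); matched 1.
Augmenting path W3→J1 (+1); matched 2.
No augmenting path remains; maximum matching = 2.
König certificate: {W3, J2} is a vertex cover of size 2 (every listed pair touches it), so no matching can be larger.

2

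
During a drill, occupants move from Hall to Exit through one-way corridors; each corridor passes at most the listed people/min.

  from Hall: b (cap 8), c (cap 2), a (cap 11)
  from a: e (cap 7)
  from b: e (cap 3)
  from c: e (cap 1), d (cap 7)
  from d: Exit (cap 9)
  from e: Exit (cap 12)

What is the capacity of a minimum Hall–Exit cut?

Augment Hall→a→e→Exit: bottleneck 7, flow now 7.
Augment Hall→b→e→Exit: bottleneck 3, flow now 10.
Augment Hall→c→d→Exit: bottleneck 2, flow now 12.
No augmenting path remains; maximum flow = 12.
By max-flow min-cut, the minimum cut capacity equals the max flow.
In the residual graph, reachable from Hall: {Hall, a, b}.
Min-cut edges: Hall→c (2), a→e (7), b→e (3); capacity 2 + 7 + 3 = 12.

12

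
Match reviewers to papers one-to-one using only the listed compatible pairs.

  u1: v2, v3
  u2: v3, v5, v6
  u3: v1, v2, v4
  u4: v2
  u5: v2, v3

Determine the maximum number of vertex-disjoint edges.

4

Unit-capacity flow: source→left, listed edges, right→sink; max matching = max flow.
Augmenting path u1→v2 (+1); matched 1.
Augmenting path u2→v3 (+1); matched 2.
Augmenting path u3→v1 (+1); matched 3.
Augmenting path u5→v3→u2→v5 (+1); matched 4.
No augmenting path remains; maximum matching = 4.
König certificate: {u2, u3, v2, v3} is a vertex cover of size 4 (every listed pair touches it), so no matching can be larger.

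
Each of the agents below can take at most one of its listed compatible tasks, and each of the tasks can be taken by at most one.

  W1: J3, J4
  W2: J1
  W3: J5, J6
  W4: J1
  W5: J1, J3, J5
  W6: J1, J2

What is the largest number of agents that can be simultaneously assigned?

5

Unit-capacity flow: source→left, listed edges, right→sink; max matching = max flow.
Augmenting path W1→J3 (+1); matched 1.
Augmenting path W2→J1 (+1); matched 2.
Augmenting path W3→J5 (+1); matched 3.
Augmenting path W6→J2 (+1); matched 4.
Augmenting path W5→J3→W1→J4 (+1); matched 5.
No augmenting path remains; maximum matching = 5.
König certificate: {W1, W3, W5, W6, J1} is a vertex cover of size 5 (every listed pair touches it), so no matching can be larger.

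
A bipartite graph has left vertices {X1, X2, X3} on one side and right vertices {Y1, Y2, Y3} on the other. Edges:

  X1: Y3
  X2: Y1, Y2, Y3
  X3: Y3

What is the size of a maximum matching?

Unit-capacity flow: source→left, listed edges, right→sink; max matching = max flow.
Augmenting path X1→Y3 (+1); matched 1.
Augmenting path X2→Y1 (+1); matched 2.
No augmenting path remains; maximum matching = 2.
König certificate: {X2, Y3} is a vertex cover of size 2 (every listed pair touches it), so no matching can be larger.

2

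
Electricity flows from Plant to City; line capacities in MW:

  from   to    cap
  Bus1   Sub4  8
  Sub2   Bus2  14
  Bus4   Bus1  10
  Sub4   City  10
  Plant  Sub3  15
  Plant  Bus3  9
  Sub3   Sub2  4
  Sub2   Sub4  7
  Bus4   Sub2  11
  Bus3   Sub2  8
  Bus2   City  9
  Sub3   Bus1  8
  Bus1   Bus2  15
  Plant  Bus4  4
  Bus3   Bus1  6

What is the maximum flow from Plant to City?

Augment Plant→Bus4→Sub2→Bus2→City: bottleneck 4, flow now 4.
Augment Plant→Bus3→Sub2→Bus2→City: bottleneck 5, flow now 9.
Augment Plant→Bus3→Sub2→Sub4→City: bottleneck 3, flow now 12.
Augment Plant→Bus3→Bus1→Sub4→City: bottleneck 1, flow now 13.
Augment Plant→Sub3→Sub2→Sub4→City: bottleneck 4, flow now 17.
Augment Plant→Sub3→Bus1→Sub4→City: bottleneck 2, flow now 19.
No augmenting path remains; maximum flow = 19.
In the residual graph, reachable from Plant: {Plant, Bus4, Bus3, Sub3, Sub2, Bus1, Bus2, Sub4}.
Min-cut edges: Bus2→City (9), Sub4→City (10); capacity 9 + 10 = 19.
This cut is saturated, so no flow can exceed 19.

19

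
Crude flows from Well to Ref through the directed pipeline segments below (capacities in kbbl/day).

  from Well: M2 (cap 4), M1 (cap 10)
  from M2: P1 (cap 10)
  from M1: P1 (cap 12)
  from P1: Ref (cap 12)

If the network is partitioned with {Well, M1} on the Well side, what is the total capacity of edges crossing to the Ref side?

16

Edges leaving {Well, M1}: Well→M2 (4), M1→P1 (12).
Cut capacity = 4 + 12 = 16.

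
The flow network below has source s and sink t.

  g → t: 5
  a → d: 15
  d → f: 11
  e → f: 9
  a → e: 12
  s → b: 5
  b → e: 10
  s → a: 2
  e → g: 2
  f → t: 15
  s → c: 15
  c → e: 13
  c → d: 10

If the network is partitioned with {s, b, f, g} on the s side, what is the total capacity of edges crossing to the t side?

47

Edges leaving {s, b, f, g}: s→a (2), s→c (15), b→e (10), f→t (15), g→t (5).
Cut capacity = 2 + 15 + 10 + 15 + 5 = 47.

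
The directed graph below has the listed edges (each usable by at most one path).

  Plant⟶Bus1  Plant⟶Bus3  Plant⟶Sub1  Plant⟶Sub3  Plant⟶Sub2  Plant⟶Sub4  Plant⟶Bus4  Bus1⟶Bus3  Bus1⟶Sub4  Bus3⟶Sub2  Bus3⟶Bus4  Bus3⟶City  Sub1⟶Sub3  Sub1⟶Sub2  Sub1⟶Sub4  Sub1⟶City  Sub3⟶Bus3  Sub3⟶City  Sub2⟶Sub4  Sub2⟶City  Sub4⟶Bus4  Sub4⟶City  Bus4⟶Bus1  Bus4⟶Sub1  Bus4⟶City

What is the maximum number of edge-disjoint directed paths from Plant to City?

Assign every edge capacity 1; by Menger, the answer equals the max flow.
Path Plant→Bus3→City (+1); total 1.
Path Plant→Sub1→City (+1); total 2.
Path Plant→Sub3→City (+1); total 3.
Path Plant→Sub2→City (+1); total 4.
Path Plant→Sub4→City (+1); total 5.
Path Plant→Bus4→City (+1); total 6.
No residual Plant→City path; max flow = 6.
Certifying cut of size 6: {Bus3→City, Bus4→City, Sub1→City, Sub2→City, Sub3→City, Sub4→City}.

6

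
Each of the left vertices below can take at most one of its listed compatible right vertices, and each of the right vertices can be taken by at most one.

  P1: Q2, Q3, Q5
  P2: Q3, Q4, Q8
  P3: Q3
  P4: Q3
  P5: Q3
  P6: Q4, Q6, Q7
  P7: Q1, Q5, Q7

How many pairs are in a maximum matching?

5

Unit-capacity flow: source→left, listed edges, right→sink; max matching = max flow.
Augmenting path P1→Q2 (+1); matched 1.
Augmenting path P2→Q3 (+1); matched 2.
Augmenting path P6→Q4 (+1); matched 3.
Augmenting path P7→Q1 (+1); matched 4.
Augmenting path P3→Q3→P2→Q8 (+1); matched 5.
No augmenting path remains; maximum matching = 5.
König certificate: {P1, P2, P6, P7, Q3} is a vertex cover of size 5 (every listed pair touches it), so no matching can be larger.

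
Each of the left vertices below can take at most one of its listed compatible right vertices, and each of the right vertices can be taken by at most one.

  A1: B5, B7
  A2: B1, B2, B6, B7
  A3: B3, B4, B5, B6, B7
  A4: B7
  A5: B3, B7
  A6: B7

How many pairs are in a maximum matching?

5

Unit-capacity flow: source→left, listed edges, right→sink; max matching = max flow.
Augmenting path A1→B5 (+1); matched 1.
Augmenting path A2→B1 (+1); matched 2.
Augmenting path A3→B3 (+1); matched 3.
Augmenting path A4→B7 (+1); matched 4.
Augmenting path A5→B3→A3→B4 (+1); matched 5.
No augmenting path remains; maximum matching = 5.
König certificate: {A1, A2, A3, A5, B7} is a vertex cover of size 5 (every listed pair touches it), so no matching can be larger.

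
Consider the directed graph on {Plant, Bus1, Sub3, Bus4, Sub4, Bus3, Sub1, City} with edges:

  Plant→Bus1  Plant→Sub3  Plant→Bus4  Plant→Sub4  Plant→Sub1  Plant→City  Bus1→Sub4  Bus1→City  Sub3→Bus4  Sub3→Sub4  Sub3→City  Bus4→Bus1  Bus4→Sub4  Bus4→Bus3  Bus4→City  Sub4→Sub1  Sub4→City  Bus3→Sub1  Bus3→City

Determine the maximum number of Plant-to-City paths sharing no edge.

5

Assign every edge capacity 1; by Menger, the answer equals the max flow.
Path Plant→City (+1); total 1.
Path Plant→Bus1→City (+1); total 2.
Path Plant→Sub3→City (+1); total 3.
Path Plant→Bus4→City (+1); total 4.
Path Plant→Sub4→City (+1); total 5.
No residual Plant→City path; max flow = 5.
Certifying cut of size 5: {Plant→Bus1, Plant→Bus4, Plant→City, Plant→Sub3, Plant→Sub4}.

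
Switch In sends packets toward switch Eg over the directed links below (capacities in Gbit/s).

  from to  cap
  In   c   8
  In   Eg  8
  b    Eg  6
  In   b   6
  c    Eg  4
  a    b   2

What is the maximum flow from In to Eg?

18

Augment In→Eg: bottleneck 8, flow now 8.
Augment In→b→Eg: bottleneck 6, flow now 14.
Augment In→c→Eg: bottleneck 4, flow now 18.
No augmenting path remains; maximum flow = 18.
In the residual graph, reachable from In: {In, c}.
Min-cut edges: In→b (6), In→Eg (8), c→Eg (4); capacity 6 + 8 + 4 = 18.
This cut is saturated, so no flow can exceed 18.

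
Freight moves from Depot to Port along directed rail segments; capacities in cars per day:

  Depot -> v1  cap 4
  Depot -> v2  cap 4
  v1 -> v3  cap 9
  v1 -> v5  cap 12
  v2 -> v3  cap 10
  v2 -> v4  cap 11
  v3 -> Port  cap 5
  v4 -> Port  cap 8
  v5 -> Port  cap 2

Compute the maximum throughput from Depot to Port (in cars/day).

8

Augment Depot→v1→v3→Port: bottleneck 4, flow now 4.
Augment Depot→v2→v3→Port: bottleneck 1, flow now 5.
Augment Depot→v2→v4→Port: bottleneck 3, flow now 8.
No augmenting path remains; maximum flow = 8.
In the residual graph, reachable from Depot: {Depot}.
Min-cut edges: Depot→v1 (4), Depot→v2 (4); capacity 4 + 4 = 8.
This cut is saturated, so no flow can exceed 8.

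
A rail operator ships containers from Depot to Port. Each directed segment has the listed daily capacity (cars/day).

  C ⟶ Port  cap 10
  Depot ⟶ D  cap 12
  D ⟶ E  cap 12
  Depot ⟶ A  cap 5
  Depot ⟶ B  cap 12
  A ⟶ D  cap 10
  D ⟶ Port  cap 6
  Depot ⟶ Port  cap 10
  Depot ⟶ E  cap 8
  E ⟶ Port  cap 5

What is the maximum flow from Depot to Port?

21

Augment Depot→Port: bottleneck 10, flow now 10.
Augment Depot→D→Port: bottleneck 6, flow now 16.
Augment Depot→E→Port: bottleneck 5, flow now 21.
No augmenting path remains; maximum flow = 21.
In the residual graph, reachable from Depot: {Depot, A, B, D, E}.
Min-cut edges: Depot→Port (10), D→Port (6), E→Port (5); capacity 10 + 6 + 5 = 21.
This cut is saturated, so no flow can exceed 21.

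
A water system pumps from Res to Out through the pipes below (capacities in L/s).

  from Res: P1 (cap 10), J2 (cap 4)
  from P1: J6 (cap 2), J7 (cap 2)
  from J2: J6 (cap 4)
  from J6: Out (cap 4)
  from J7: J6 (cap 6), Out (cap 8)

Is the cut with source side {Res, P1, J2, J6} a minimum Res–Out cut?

Yes — it is a minimum cut (capacity 6).

Given cut capacity: 2 + 4 = 6.
Augment Res→P1→J6→Out: bottleneck 2, flow now 2.
Augment Res→P1→J7→Out: bottleneck 2, flow now 4.
Augment Res→J2→J6→Out: bottleneck 2, flow now 6.
No augmenting path remains; maximum flow = 6.
Cut capacity 6 equals the max flow, so it is a minimum cut.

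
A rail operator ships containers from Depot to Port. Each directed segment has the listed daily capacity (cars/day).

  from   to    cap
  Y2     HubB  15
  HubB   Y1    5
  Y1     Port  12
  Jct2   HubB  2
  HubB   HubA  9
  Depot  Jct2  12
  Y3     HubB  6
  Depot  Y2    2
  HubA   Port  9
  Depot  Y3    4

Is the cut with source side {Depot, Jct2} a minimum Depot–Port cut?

Given cut capacity: 2 + 4 + 2 = 8.
Augment Depot→Y2→HubB→HubA→Port: bottleneck 2, flow now 2.
Augment Depot→Y3→HubB→HubA→Port: bottleneck 4, flow now 6.
Augment Depot→Jct2→HubB→HubA→Port: bottleneck 2, flow now 8.
No augmenting path remains; maximum flow = 8.
Cut capacity 8 equals the max flow, so it is a minimum cut.

Yes — it is a minimum cut (capacity 8).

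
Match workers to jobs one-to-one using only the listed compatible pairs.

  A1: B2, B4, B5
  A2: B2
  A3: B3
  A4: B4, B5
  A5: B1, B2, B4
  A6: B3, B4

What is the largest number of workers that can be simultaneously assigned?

5

Unit-capacity flow: source→left, listed edges, right→sink; max matching = max flow.
Augmenting path A1→B2 (+1); matched 1.
Augmenting path A3→B3 (+1); matched 2.
Augmenting path A4→B4 (+1); matched 3.
Augmenting path A5→B1 (+1); matched 4.
Augmenting path A2→B2→A1→B5 (+1); matched 5.
No augmenting path remains; maximum matching = 5.
König certificate: {A5, B2, B3, B4, B5} is a vertex cover of size 5 (every listed pair touches it), so no matching can be larger.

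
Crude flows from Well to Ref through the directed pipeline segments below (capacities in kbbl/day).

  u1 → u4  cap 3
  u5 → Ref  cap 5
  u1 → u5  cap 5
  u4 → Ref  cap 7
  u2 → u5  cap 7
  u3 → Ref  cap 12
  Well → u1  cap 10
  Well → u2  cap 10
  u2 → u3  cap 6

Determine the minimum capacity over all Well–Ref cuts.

Augment Well→u1→u4→Ref: bottleneck 3, flow now 3.
Augment Well→u1→u5→Ref: bottleneck 5, flow now 8.
Augment Well→u2→u3→Ref: bottleneck 6, flow now 14.
No augmenting path remains; maximum flow = 14.
By max-flow min-cut, the minimum cut capacity equals the max flow.
In the residual graph, reachable from Well: {Well, u1, u2, u5}.
Min-cut edges: u1→u4 (3), u2→u3 (6), u5→Ref (5); capacity 3 + 6 + 5 = 14.

14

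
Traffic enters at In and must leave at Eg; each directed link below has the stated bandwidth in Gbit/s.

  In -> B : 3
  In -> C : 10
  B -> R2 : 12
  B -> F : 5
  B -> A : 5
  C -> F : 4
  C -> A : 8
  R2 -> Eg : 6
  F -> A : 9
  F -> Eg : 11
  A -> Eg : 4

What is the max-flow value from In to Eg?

11

Augment In→B→R2→Eg: bottleneck 3, flow now 3.
Augment In→C→F→Eg: bottleneck 4, flow now 7.
Augment In→C→A→Eg: bottleneck 4, flow now 11.
No augmenting path remains; maximum flow = 11.
In the residual graph, reachable from In: {In, C, A}.
Min-cut edges: In→B (3), C→F (4), A→Eg (4); capacity 3 + 4 + 4 = 11.
This cut is saturated, so no flow can exceed 11.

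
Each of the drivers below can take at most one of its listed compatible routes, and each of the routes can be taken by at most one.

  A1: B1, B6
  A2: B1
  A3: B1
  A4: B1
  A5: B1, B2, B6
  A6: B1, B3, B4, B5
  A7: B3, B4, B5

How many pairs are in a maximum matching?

5

Unit-capacity flow: source→left, listed edges, right→sink; max matching = max flow.
Augmenting path A1→B1 (+1); matched 1.
Augmenting path A5→B2 (+1); matched 2.
Augmenting path A6→B3 (+1); matched 3.
Augmenting path A7→B4 (+1); matched 4.
Augmenting path A2→B1→A1→B6 (+1); matched 5.
No augmenting path remains; maximum matching = 5.
König certificate: {A1, A5, A6, A7, B1} is a vertex cover of size 5 (every listed pair touches it), so no matching can be larger.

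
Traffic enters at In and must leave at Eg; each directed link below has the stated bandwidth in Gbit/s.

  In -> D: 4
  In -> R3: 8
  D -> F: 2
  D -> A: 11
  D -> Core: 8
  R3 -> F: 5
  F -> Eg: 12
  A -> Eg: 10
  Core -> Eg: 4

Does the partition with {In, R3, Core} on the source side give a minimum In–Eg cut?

No — its capacity is 13, but the minimum cut has capacity 9.

Given cut capacity: 4 + 5 + 4 = 13.
Augment In→D→F→Eg: bottleneck 2, flow now 2.
Augment In→D→A→Eg: bottleneck 2, flow now 4.
Augment In→R3→F→Eg: bottleneck 5, flow now 9.
No augmenting path remains; maximum flow = 9.
In the residual graph, reachable from In: {In, R3}.
Min-cut edges: In→D (4), R3→F (5); capacity 4 + 5 = 9.
Cut capacity 13 exceeds the max flow 9, so it is not minimum.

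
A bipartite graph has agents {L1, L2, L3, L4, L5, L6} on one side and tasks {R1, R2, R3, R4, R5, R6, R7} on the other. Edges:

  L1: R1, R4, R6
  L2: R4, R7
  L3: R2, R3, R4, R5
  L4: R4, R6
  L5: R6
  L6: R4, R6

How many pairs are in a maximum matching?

5

Unit-capacity flow: source→left, listed edges, right→sink; max matching = max flow.
Augmenting path L1→R1 (+1); matched 1.
Augmenting path L2→R4 (+1); matched 2.
Augmenting path L3→R2 (+1); matched 3.
Augmenting path L4→R6 (+1); matched 4.
Augmenting path L6→R4→L2→R7 (+1); matched 5.
No augmenting path remains; maximum matching = 5.
König certificate: {L1, L2, L3, R4, R6} is a vertex cover of size 5 (every listed pair touches it), so no matching can be larger.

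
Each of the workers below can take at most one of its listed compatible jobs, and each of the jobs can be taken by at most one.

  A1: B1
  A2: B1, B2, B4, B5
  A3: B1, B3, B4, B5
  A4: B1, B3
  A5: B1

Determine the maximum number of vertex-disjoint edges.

4

Unit-capacity flow: source→left, listed edges, right→sink; max matching = max flow.
Augmenting path A1→B1 (+1); matched 1.
Augmenting path A2→B2 (+1); matched 2.
Augmenting path A3→B3 (+1); matched 3.
Augmenting path A4→B3→A3→B4 (+1); matched 4.
No augmenting path remains; maximum matching = 4.
König certificate: {A2, A3, A4, B1} is a vertex cover of size 4 (every listed pair touches it), so no matching can be larger.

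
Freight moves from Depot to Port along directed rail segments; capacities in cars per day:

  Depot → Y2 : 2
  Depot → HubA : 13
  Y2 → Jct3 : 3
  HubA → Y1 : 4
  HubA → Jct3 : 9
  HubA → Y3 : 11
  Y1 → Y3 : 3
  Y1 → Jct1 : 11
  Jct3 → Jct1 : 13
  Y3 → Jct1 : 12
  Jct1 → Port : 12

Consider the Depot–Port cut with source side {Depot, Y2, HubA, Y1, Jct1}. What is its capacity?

Edges leaving {Depot, Y2, HubA, Y1, Jct1}: Y2→Jct3 (3), HubA→Jct3 (9), HubA→Y3 (11), Y1→Y3 (3), Jct1→Port (12).
Cut capacity = 3 + 9 + 11 + 3 + 12 = 38.

38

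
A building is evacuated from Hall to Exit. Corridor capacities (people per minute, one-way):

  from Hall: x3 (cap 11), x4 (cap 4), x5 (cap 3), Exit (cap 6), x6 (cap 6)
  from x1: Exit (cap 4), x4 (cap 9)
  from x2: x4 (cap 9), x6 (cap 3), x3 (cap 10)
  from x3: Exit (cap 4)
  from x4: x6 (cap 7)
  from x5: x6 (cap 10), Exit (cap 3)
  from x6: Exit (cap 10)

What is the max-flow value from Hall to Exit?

23

Augment Hall→Exit: bottleneck 6, flow now 6.
Augment Hall→x3→Exit: bottleneck 4, flow now 10.
Augment Hall→x5→Exit: bottleneck 3, flow now 13.
Augment Hall→x6→Exit: bottleneck 6, flow now 19.
Augment Hall→x4→x6→Exit: bottleneck 4, flow now 23.
No augmenting path remains; maximum flow = 23.
In the residual graph, reachable from Hall: {Hall, x3}.
Min-cut edges: Hall→x4 (4), Hall→x5 (3), Hall→x6 (6), Hall→Exit (6), x3→Exit (4); capacity 4 + 3 + 6 + 6 + 4 = 23.
This cut is saturated, so no flow can exceed 23.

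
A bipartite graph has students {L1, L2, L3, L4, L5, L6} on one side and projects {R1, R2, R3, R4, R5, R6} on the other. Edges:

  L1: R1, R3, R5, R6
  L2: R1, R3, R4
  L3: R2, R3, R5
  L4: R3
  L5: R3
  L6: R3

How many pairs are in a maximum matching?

4

Unit-capacity flow: source→left, listed edges, right→sink; max matching = max flow.
Augmenting path L1→R1 (+1); matched 1.
Augmenting path L2→R3 (+1); matched 2.
Augmenting path L3→R2 (+1); matched 3.
Augmenting path L4→R3→L2→R4 (+1); matched 4.
No augmenting path remains; maximum matching = 4.
König certificate: {L1, L2, L3, R3} is a vertex cover of size 4 (every listed pair touches it), so no matching can be larger.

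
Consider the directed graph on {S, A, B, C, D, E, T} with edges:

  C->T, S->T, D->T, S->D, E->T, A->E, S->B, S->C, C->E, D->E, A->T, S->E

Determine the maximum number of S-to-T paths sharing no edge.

4

Assign every edge capacity 1; by Menger, the answer equals the max flow.
Path S→T (+1); total 1.
Path S→C→T (+1); total 2.
Path S→D→T (+1); total 3.
Path S→E→T (+1); total 4.
No residual S→T path; max flow = 4.
Certifying cut of size 4: {S→C, S→D, S→E, S→T}.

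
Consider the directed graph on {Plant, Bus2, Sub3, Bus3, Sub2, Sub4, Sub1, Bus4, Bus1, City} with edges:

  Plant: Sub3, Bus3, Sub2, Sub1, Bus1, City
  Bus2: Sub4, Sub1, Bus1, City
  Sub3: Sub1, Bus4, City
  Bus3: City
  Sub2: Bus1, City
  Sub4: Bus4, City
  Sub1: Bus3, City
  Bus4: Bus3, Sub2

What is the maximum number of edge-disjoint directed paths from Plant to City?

Assign every edge capacity 1; by Menger, the answer equals the max flow.
Path Plant→City (+1); total 1.
Path Plant→Sub3→City (+1); total 2.
Path Plant→Bus3→City (+1); total 3.
Path Plant→Sub2→City (+1); total 4.
Path Plant→Sub1→City (+1); total 5.
No residual Plant→City path; max flow = 5.
Certifying cut of size 5: {Plant→Bus3, Plant→City, Plant→Sub1, Plant→Sub2, Plant→Sub3}.

5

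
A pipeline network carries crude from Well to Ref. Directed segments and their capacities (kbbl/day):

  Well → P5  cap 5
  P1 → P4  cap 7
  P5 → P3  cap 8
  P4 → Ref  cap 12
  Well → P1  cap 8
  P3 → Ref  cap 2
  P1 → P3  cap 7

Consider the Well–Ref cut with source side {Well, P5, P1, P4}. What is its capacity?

27

Edges leaving {Well, P5, P1, P4}: P5→P3 (8), P1→P3 (7), P4→Ref (12).
Cut capacity = 8 + 7 + 12 = 27.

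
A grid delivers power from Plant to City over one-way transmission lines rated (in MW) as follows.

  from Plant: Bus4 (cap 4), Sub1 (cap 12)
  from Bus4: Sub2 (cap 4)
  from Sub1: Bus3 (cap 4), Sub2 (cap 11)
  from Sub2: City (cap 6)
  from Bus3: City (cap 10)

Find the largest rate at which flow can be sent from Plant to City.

10

Augment Plant→Bus4→Sub2→City: bottleneck 4, flow now 4.
Augment Plant→Sub1→Sub2→City: bottleneck 2, flow now 6.
Augment Plant→Sub1→Bus3→City: bottleneck 4, flow now 10.
No augmenting path remains; maximum flow = 10.
In the residual graph, reachable from Plant: {Plant, Bus4, Sub1, Sub2}.
Min-cut edges: Sub1→Bus3 (4), Sub2→City (6); capacity 4 + 6 = 10.
This cut is saturated, so no flow can exceed 10.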